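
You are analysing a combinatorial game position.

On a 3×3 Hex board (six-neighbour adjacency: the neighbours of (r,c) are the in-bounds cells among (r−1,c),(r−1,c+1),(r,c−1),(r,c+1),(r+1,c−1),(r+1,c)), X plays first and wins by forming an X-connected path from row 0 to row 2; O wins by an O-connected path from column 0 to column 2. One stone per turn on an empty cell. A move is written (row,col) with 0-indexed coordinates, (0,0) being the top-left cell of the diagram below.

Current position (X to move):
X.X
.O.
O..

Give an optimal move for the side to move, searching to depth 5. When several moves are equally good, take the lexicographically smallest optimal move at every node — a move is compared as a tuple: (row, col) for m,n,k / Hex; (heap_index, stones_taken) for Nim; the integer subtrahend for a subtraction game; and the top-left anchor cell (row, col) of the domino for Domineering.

X's best at [X.X/.O./O..]: (1,2)

ply 1, X at X.X/.O./O.. | (0,1)=-1→XXX/.O./O..; (1,0)=-1→X.X/XO./O..; (1,2)=+1→X.X/.OX/O..*; (2,1)=-1→X.X/.O./OX.; (2,2)=-1→X.X/.O./O.X
ply 2, O at X.X/.OX/O.. | (0,1)=-1→XOX/.OX/O..*; (1,0)=-1→X.X/OOX/O..; (2,1)=-1→X.X/.OX/OO.; (2,2)=-1→X.X/.OX/O.O
ply 3, X at XOX/.OX/O.. | (1,0)=+1→XOX/XOX/O..*; (2,1)=+1→XOX/.OX/OX.; (2,2)=+1→XOX/.OX/O.X
ply 4, O at XOX/XOX/O.. | (2,1)=-1→XOX/XOX/OO.*; (2,2)=-1→XOX/XOX/O.O
ply 5, X at XOX/XOX/OO. | (2,2)=+1→XOX/XOX/OOX*
ply 6: XOX/XOX/OOX is terminal -1 (O); from X.X/.O./O.. depth 5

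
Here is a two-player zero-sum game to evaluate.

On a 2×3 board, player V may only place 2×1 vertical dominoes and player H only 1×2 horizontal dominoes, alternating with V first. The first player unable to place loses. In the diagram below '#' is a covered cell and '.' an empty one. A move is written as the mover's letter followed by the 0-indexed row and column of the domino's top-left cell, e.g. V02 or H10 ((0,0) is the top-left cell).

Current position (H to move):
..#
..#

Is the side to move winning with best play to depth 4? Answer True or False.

H winning at [..#/..#]: True

ply 1, H at ..#/..# | H00=+1→###/..#*; H10=+1→..#/###
ply 2: ###/..# is terminal -1 (V); from ..#/..# depth 4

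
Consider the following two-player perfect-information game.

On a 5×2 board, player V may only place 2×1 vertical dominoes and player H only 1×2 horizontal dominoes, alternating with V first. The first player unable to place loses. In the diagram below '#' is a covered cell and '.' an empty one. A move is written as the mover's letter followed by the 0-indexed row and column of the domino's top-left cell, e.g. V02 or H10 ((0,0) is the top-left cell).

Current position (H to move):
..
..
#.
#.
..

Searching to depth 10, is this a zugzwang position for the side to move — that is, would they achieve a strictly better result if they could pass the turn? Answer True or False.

ply 1, H at ../../#./#./.. | H00=+1→##/../#./#./..*; H10=+1→../##/#./#./..; H40=-1→../../#./#./##
ply 2, V at ##/../#./#./.. | V11=-1→##/.#/##/#./..*; V21=-1→##/../##/##/..; V31=-1→##/../#./##/.#
ply 3, H at ##/.#/##/#./.. | H40=+1→##/.#/##/#./##*
ply 4: ##/.#/##/#./## is terminal -1 (V); from ../../#./#./.. depth 10
pass branch (V moves first from the same position):
  | ply 1, V at ../../#./#./.. | V00=+1→#./#./#./#./..*; V01=+1→.#/.#/#./#./..; V11=+1→../.#/##/#./..; V21=-1→../../##/##/..; V31=-1→../../#./##/.#
  | ply 2, H at #./#./#./#./.. | H40=-1→#./#./#./#./##*
  | ply 3, V at #./#./#./#./## | V01=+1→##/##/#./#./##*; V11=+1→#./##/##/#./##; V21=+1→#./#./##/##/##
  | ply 4: ##/##/#./#./## is terminal -1 (H); from ../../#./#./.. depth 10
H moving scores +1; H passing scores -1

zugzwang(../../#./#./.., H) = False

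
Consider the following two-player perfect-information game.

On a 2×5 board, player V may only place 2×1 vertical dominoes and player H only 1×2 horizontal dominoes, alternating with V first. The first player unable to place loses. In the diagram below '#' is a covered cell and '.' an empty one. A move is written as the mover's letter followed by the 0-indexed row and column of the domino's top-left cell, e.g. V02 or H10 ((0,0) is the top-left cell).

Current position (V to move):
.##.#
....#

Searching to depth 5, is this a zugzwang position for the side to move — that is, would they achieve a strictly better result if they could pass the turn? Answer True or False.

zugzwang(.##.#/....#, V) = True

[.##.#/....#] V move#1: V00:-1/###.#/#...#*, V03:-1/.####/...##
[###.#/#...#] H move#2: H11:-1/###.#/###.#, H12:+1/###.#/#.###*
[###.#/#.###] end (terminal -1, V#3); searched .##.#/....# to 5
pass branch (H moves first from the same position):
  | [.##.#/....#] H move#1: H10:-1/.##.#/##..#*, H11:-1/.##.#/.##.#, H12:-1/.##.#/..###
  | [.##.#/##..#] V move#2: V03:+1/.####/##.##*
  | [.####/##.##] end (terminal -1, H#3); searched .##.#/....# to 5
V moving scores -1; V passing scores +1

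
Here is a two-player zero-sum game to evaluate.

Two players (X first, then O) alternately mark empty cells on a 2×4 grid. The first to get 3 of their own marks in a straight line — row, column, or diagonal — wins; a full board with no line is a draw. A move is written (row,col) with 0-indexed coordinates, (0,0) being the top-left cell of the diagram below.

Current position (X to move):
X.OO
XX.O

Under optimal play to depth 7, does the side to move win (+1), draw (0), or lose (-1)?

value(X.OO/XX.O, X) = +1

p1 X@[X.OO/XX.O]: (0,1)[XXOO/XX.O]+0 (1,2)[X.OO/XXXO]+1*
p2 O@[X.OO/XXXO] terminal -1; root [X.OO/XX.O] d7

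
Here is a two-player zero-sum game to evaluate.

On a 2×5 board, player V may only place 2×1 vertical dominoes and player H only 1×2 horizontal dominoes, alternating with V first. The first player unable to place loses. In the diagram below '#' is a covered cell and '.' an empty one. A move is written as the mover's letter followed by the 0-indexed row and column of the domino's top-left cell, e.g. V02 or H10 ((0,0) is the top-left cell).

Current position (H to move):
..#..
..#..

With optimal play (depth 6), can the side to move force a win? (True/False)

p1 H@[..#../..#..]: H00[###../..#..]-1* H03[..###/..#..]-1 H10[..#../###..]-1 H13[..#../..###]-1
p2 V@[###../..#..]: V03[####./..##.]+1* V04[###.#/..#.#]+1
p3 H@[####./..##.]: H10[####./####.]-1*
p4 V@[####./####.]: V04[#####/#####]+1*
p5 H@[#####/#####] terminal -1; root [..#../..#..] d6

H winning at [..#../..#..]: False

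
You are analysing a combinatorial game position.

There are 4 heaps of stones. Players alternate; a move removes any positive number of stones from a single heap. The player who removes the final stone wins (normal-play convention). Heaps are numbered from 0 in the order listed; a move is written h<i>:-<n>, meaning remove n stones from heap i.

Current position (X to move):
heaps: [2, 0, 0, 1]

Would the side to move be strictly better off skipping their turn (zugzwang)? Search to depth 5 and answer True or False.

p1 X@[(2,0,0,1)]: h0:-1[(1,0,0,1)]+1* h0:-2[(0,0,0,1)]-1 h3:-1[(2,0,0,0)]-1
p2 O@[(1,0,0,1)]: h0:-1[(0,0,0,1)]-1* h3:-1[(1,0,0,0)]-1
p3 X@[(0,0,0,1)]: h3:-1[(0,0,0,0)]+1*
p4 O@[(0,0,0,0)] terminal -1; root [(2,0,0,1)] d5
if X skipped the turn, O would face:
~ p1 O@[(2,0,0,1)]: h0:-1[(1,0,0,1)]+1* h0:-2[(0,0,0,1)]-1 h3:-1[(2,0,0,0)]-1
~ p2 X@[(1,0,0,1)]: h0:-1[(0,0,0,1)]-1* h3:-1[(1,0,0,0)]-1
~ p3 O@[(0,0,0,1)]: h3:-1[(0,0,0,0)]+1*
~ p4 X@[(0,0,0,0)] terminal -1; root [(2,0,0,1)] d5
compare (X): move=+1 vs pass=-1

zugzwang((2,0,0,1), X) = False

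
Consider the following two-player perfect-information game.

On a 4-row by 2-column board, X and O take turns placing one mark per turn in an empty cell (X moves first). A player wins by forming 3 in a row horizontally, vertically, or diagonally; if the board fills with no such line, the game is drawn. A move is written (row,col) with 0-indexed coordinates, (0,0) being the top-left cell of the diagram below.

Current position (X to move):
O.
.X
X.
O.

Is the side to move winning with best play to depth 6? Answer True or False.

[O./.X/X./O.] X move#1: (0,1):+0/OX/.X/X./O., (1,0):+0/O./XX/X./O., (2,1):+1/O./.X/XX/O.*, (3,1):+0/O./.X/X./OX
[O./.X/XX/O.] O move#2: (0,1):-1/OO/.X/XX/O.*, (1,0):-1/O./OX/XX/O., (3,1):-1/O./.X/XX/OO
[OO/.X/XX/O.] X move#3: (1,0):+0/OO/XX/XX/O., (3,1):+1/OO/.X/XX/OX*
[OO/.X/XX/OX] end (terminal -1, O#4); searched O./.X/X./O. to 6

X winning at [O./.X/X./O.]: True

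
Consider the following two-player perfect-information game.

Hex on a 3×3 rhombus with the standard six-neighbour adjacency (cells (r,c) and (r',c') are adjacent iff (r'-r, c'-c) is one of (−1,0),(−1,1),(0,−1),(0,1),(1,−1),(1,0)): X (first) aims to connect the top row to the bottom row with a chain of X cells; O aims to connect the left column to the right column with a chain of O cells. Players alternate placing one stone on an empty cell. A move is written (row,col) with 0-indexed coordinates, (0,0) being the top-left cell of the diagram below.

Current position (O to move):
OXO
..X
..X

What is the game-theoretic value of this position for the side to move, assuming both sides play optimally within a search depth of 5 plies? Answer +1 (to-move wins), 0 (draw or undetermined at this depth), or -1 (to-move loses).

ply 1, O at OXO/..X/..X | (1,0)=-1→OXO/O.X/..X; (1,1)=+1→OXO/.OX/..X*; (2,0)=-1→OXO/..X/O.X; (2,1)=-1→OXO/..X/.OX
ply 2, X at OXO/.OX/..X | (1,0)=-1→OXO/XOX/..X*; (2,0)=-1→OXO/.OX/X.X; (2,1)=-1→OXO/.OX/.XX
ply 3, O at OXO/XOX/..X | (2,0)=+1→OXO/XOX/O.X*; (2,1)=-1→OXO/XOX/.OX
ply 4: OXO/XOX/O.X is terminal -1 (X); from OXO/..X/..X depth 5

value(OXO/..X/..X, O) = +1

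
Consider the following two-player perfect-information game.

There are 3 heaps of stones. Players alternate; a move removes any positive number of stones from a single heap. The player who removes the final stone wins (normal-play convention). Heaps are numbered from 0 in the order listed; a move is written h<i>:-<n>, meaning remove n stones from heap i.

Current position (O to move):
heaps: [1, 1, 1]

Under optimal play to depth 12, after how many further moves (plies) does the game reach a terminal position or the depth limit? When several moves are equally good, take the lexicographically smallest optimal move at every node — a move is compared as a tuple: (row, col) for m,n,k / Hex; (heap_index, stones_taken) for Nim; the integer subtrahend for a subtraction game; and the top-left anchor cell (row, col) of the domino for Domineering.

[(1,1,1)] O move#1: h0:-1:+1/(0,1,1)*, h1:-1:+1/(1,0,1), h2:-1:+1/(1,1,0)
[(0,1,1)] X move#2: h1:-1:-1/(0,0,1)*, h2:-1:-1/(0,1,0)
[(0,0,1)] O move#3: h2:-1:+1/(0,0,0)*
[(0,0,0)] end (terminal -1, X#4); searched (1,1,1) to 12

PV length from [(1,1,1)]: 3 plies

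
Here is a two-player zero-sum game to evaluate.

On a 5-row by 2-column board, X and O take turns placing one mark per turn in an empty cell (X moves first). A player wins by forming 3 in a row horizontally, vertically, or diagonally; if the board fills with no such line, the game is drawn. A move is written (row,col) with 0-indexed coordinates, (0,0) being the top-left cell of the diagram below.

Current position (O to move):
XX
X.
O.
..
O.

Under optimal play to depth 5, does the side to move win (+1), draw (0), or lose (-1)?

[XX/X./O./../O.] O move#1: (1,1):+0/XX/XO/O./../O., (2,1):+1/XX/X./OO/../O.*, (3,0):+1/XX/X./O./O./O., (3,1):+1/XX/X./O./.O/O., (4,1):+0/XX/X./O./../OO
[XX/X./OO/../O.] X move#2: (1,1):-1/XX/XX/OO/../O.*, (3,0):-1/XX/X./OO/X./O., (3,1):-1/XX/X./OO/.X/O., (4,1):-1/XX/X./OO/../OX
[XX/XX/OO/../O.] O move#3: (3,0):+1/XX/XX/OO/O./O.*, (3,1):+1/XX/XX/OO/.O/O., (4,1):+1/XX/XX/OO/../OO
[XX/XX/OO/O./O.] end (terminal -1, X#4); searched XX/X./O./../O. to 5

value(XX/X./O./../O., O) = +1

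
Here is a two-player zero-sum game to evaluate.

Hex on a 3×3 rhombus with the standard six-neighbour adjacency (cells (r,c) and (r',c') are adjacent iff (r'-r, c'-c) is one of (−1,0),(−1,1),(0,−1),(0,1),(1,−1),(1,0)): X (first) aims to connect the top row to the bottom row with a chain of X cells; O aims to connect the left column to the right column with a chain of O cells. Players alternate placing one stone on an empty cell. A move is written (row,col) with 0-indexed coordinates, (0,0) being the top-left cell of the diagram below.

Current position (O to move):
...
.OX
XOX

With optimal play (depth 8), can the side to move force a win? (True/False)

O winning at [.../.OX/XOX]: False

ply 1, O at .../.OX/XOX | (0,0)=-1→O../.OX/XOX*; (0,1)=-1→.O./.OX/XOX; (0,2)=-1→..O/.OX/XOX; (1,0)=-1→.../OOX/XOX
ply 2, X at O../.OX/XOX | (0,1)=+1→OX./.OX/XOX*; (0,2)=+1→O.X/.OX/XOX; (1,0)=+1→O../XOX/XOX
ply 3, O at OX./.OX/XOX | (0,2)=-1→OXO/.OX/XOX*; (1,0)=-1→OX./OOX/XOX
ply 4, X at OXO/.OX/XOX | (1,0)=+1→OXO/XOX/XOX*
ply 5: OXO/XOX/XOX is terminal -1 (O); from .../.OX/XOX depth 8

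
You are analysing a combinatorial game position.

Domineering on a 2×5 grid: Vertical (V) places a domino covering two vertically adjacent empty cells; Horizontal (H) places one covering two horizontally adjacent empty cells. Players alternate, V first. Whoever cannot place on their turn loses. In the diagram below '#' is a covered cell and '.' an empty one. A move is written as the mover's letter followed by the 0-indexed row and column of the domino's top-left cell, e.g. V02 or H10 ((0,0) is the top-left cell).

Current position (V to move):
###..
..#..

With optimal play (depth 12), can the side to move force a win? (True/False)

V winning at [###../..#..]: True

[###../..#..] V move#1: V03:+1/####./..##.*, V04:+1/###.#/..#.#
[####./..##.] H move#2: H10:-1/####./####.*
[####./####.] V move#3: V04:+1/#####/#####*
[#####/#####] end (terminal -1, H#4); searched ###../..#.. to 12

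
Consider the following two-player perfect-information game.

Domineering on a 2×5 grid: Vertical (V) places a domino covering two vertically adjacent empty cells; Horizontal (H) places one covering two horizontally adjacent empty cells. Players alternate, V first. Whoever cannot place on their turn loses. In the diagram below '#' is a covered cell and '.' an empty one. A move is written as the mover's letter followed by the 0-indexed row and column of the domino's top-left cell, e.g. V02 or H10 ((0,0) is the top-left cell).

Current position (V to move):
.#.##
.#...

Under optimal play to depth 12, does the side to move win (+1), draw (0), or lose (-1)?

value(.#.##/.#..., V) = +1

ply 1, V at .#.##/.#... | V00=-1→##.##/##...; V02=+1→.####/.##..*
ply 2, H at .####/.##.. | H13=-1→.####/.####*
ply 3, V at .####/.#### | V00=+1→#####/#####*
ply 4: #####/##### is terminal -1 (H); from .#.##/.#... depth 12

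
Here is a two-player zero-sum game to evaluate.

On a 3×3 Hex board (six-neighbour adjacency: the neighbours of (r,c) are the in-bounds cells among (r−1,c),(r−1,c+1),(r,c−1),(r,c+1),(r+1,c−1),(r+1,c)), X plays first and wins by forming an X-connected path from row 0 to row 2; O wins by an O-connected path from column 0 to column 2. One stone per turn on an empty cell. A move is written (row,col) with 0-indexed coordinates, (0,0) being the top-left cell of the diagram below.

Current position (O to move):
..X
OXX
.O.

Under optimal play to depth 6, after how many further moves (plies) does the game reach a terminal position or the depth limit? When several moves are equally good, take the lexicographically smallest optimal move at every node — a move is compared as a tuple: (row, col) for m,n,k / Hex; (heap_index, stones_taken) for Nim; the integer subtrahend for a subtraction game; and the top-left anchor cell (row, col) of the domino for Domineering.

PV length from [..X/OXX/.O.]: 4 plies

[..X/OXX/.O.] O move#1: (0,0):-1/O.X/OXX/.O.*, (0,1):-1/.OX/OXX/.O., (2,0):-1/..X/OXX/OO., (2,2):-1/..X/OXX/.OO
[O.X/OXX/.O.] X move#2: (0,1):+1/OXX/OXX/.O.*, (2,0):+1/O.X/OXX/XO., (2,2):+1/O.X/OXX/.OX
[OXX/OXX/.O.] O move#3: (2,0):-1/OXX/OXX/OO.*, (2,2):-1/OXX/OXX/.OO
[OXX/OXX/OO.] X move#4: (2,2):+1/OXX/OXX/OOX*
[OXX/OXX/OOX] end (terminal -1, O#5); searched ..X/OXX/.O. to 6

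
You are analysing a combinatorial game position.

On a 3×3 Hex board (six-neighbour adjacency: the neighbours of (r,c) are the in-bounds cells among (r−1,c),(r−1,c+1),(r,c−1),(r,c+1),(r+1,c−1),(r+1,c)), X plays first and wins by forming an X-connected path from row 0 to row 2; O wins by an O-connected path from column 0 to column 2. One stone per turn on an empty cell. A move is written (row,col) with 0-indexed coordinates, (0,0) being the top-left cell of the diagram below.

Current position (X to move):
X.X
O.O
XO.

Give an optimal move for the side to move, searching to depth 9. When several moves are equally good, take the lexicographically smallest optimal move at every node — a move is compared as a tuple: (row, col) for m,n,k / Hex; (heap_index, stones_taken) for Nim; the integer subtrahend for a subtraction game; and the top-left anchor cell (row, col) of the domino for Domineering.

X's best at [X.X/O.O/XO.]: (1,1)

[X.X/O.O/XO.] X move#1: (0,1):-1/XXX/O.O/XO., (1,1):+1/X.X/OXO/XO.*, (2,2):-1/X.X/O.O/XOX
[X.X/OXO/XO.] end (terminal -1, O#2); searched X.X/O.O/XO. to 9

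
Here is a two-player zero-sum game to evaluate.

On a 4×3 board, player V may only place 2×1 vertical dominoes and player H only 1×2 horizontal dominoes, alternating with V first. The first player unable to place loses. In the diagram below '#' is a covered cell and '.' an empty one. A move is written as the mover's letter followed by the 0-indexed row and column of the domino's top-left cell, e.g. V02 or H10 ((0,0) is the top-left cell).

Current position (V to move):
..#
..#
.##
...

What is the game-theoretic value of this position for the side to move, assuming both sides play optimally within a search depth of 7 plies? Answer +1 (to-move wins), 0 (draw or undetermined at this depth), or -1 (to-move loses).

[..#/..#/.##/...] V move#1: V00:+1/#.#/#.#/.##/...*, V01:+1/.##/.##/.##/..., V10:-1/..#/#.#/###/..., V20:-1/..#/..#/###/#..
[#.#/#.#/.##/...] H move#2: H30:-1/#.#/#.#/.##/##.*, H31:-1/#.#/#.#/.##/.##
[#.#/#.#/.##/##.] V move#3: V01:+1/###/###/.##/##.*
[###/###/.##/##.] end (terminal -1, H#4); searched ..#/..#/.##/... to 7

value(..#/..#/.##/..., V) = +1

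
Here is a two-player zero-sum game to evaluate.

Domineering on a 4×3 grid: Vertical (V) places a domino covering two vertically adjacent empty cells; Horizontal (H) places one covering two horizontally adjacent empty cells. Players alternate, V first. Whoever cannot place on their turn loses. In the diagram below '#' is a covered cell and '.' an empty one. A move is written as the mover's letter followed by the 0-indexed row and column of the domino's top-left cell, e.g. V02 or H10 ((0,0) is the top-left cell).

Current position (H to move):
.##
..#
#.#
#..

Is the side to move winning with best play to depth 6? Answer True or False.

p1 H@[.##/..#/#.#/#..]: H10[.##/###/#.#/#..]-1* H31[.##/..#/#.#/###]-1
p2 V@[.##/###/#.#/#..]: V21[.##/###/###/##.]+1*
p3 H@[.##/###/###/##.] terminal -1; root [.##/..#/#.#/#..] d6

H winning at [.##/..#/#.#/#..]: False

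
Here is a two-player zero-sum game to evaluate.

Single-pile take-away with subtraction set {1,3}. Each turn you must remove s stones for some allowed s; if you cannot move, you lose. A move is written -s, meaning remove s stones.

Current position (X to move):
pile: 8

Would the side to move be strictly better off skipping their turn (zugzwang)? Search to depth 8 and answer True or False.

zugzwang(8, X) = True

p1 X@[8]: -1[7]-1* -3[5]-1
p2 O@[7]: -1[6]+1* -3[4]+1
p3 X@[6]: -1[5]-1* -3[3]-1
p4 O@[5]: -1[4]+1* -3[2]+1
p5 X@[4]: -1[3]-1* -3[1]-1
p6 O@[3]: -1[2]+1* -3[0]+1
p7 X@[2]: -1[1]-1*
p8 O@[1]: -1[0]+1*
p9 X@[0] terminal -1; root [8] d8
if X skipped the turn, O would face:
~ p1 O@[8]: -1[7]-1* -3[5]-1
~ p2 X@[7]: -1[6]+1* -3[4]+1
~ p3 O@[6]: -1[5]-1* -3[3]-1
~ p4 X@[5]: -1[4]+1* -3[2]+1
~ p5 O@[4]: -1[3]-1* -3[1]-1
~ p6 X@[3]: -1[2]+1* -3[0]+1
~ p7 O@[2]: -1[1]-1*
~ p8 X@[1]: -1[0]+1*
~ p9 O@[0] terminal -1; root [8] d8
compare (X): move=-1 vs pass=+1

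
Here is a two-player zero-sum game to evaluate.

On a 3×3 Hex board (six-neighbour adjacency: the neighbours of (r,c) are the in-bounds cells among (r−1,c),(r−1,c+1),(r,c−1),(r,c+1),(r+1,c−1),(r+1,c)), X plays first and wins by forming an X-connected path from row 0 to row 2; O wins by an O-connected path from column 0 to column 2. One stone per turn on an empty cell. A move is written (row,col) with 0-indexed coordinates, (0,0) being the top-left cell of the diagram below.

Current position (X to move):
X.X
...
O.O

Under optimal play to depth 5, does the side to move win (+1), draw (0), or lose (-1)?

value(X.X/.../O.O, X) = +1

[X.X/.../O.O] X move#1: (0,1):-1/XXX/.../O.O, (1,0):-1/X.X/X../O.O, (1,1):-1/X.X/.X./O.O, (1,2):-1/X.X/..X/O.O, (2,1):+1/X.X/.../OXO*
[X.X/.../OXO] O move#2: (0,1):-1/XOX/.../OXO*, (1,0):-1/X.X/O../OXO, (1,1):-1/X.X/.O./OXO, (1,2):-1/X.X/..O/OXO
[XOX/.../OXO] X move#3: (1,0):+1/XOX/X../OXO*, (1,1):+1/XOX/.X./OXO, (1,2):+1/XOX/..X/OXO
[XOX/X../OXO] O move#4: (1,1):-1/XOX/XO./OXO*, (1,2):-1/XOX/X.O/OXO
[XOX/XO./OXO] X move#5: (1,2):+1/XOX/XOX/OXO*
[XOX/XOX/OXO] end (terminal -1, O#6); searched X.X/.../O.O to 5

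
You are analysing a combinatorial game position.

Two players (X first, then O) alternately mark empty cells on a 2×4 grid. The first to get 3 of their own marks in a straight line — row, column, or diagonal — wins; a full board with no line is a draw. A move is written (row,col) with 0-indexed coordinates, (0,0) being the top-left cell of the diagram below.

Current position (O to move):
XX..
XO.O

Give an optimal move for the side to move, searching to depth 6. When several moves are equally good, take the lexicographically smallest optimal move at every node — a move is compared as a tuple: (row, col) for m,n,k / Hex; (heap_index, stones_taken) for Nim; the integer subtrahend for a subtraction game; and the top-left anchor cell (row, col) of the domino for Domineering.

[XX../XO.O] O move#1: (0,2):+0/XXO./XO.O, (0,3):-1/XX.O/XO.O, (1,2):+1/XX../XOOO*
[XX../XOOO] end (terminal -1, X#2); searched XX../XO.O to 6

O's best at [XX../XO.O]: (1,2)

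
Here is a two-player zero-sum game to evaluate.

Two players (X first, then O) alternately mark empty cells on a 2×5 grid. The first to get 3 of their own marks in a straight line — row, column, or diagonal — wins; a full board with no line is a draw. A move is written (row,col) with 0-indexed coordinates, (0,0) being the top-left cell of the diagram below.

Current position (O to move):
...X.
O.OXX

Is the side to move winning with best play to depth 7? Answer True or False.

O winning at [...X./O.OXX]: True

ply 1, O at ...X./O.OXX | (0,0)=+0→O..X./O.OXX; (0,1)=+0→.O.X./O.OXX; (0,2)=+0→..OX./O.OXX; (0,4)=+0→...XO/O.OXX; (1,1)=+1→...X./OOOXX*
ply 2: ...X./OOOXX is terminal -1 (X); from ...X./O.OXX depth 7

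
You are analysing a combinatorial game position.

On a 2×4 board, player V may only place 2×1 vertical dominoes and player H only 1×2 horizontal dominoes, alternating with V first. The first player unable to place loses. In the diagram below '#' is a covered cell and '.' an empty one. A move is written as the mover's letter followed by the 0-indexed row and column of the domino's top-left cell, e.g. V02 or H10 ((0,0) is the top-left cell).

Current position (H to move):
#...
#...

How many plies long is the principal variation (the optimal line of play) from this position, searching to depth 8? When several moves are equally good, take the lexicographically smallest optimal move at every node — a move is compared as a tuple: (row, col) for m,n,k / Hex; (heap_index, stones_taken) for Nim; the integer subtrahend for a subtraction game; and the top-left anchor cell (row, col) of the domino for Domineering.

p1 H@[#.../#...]: H01[###./#...]+1* H02[#.##/#...]+1 H11[#.../###.]+1 H12[#.../#.##]+1
p2 V@[###./#...]: V03[####/#..#]-1*
p3 H@[####/#..#]: H11[####/####]+1*
p4 V@[####/####] terminal -1; root [#.../#...] d8

PV length from [#.../#...]: 3 plies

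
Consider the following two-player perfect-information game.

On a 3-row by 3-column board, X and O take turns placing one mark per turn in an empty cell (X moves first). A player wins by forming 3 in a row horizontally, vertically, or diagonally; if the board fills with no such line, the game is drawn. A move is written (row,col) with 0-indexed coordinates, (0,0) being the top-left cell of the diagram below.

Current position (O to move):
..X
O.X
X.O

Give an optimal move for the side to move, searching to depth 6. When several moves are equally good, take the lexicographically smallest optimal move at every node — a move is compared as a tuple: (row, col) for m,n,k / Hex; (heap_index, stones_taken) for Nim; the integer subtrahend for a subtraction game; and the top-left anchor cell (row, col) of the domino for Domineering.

O's best at [..X/O.X/X.O]: (1,1)

[..X/O.X/X.O] O move#1: (0,0):-1/O.X/O.X/X.O, (0,1):-1/.OX/O.X/X.O, (1,1):+0/..X/OOX/X.O*, (2,1):-1/..X/O.X/XOO
[..X/OOX/X.O] X move#2: (0,0):+0/X.X/OOX/X.O*, (0,1):-1/.XX/OOX/X.O, (2,1):-1/..X/OOX/XXO
[X.X/OOX/X.O] O move#3: (0,1):+0/XOX/OOX/X.O*, (2,1):-1/X.X/OOX/XOO
[XOX/OOX/X.O] X move#4: (2,1):+0/XOX/OOX/XXO*
[XOX/OOX/XXO] end (terminal +0, O#5); searched ..X/O.X/X.O to 6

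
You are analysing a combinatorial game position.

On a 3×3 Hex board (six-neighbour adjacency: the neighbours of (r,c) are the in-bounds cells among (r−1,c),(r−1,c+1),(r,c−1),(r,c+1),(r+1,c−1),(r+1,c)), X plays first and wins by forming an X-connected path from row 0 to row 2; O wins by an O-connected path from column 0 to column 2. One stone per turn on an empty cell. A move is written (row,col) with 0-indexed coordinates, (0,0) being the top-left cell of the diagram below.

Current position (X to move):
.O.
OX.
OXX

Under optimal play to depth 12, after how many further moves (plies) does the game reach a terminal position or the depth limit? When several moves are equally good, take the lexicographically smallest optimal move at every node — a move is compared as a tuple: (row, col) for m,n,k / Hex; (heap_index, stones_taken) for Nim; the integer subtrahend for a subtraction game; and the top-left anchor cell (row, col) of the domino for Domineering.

[.O./OX./OXX] X move#1: (0,0):-1/XO./OX./OXX, (0,2):+1/.OX/OX./OXX*, (1,2):-1/.O./OXX/OXX
[.OX/OX./OXX] end (terminal -1, O#2); searched .O./OX./OXX to 12

PV length from [.O./OX./OXX]: 1 ply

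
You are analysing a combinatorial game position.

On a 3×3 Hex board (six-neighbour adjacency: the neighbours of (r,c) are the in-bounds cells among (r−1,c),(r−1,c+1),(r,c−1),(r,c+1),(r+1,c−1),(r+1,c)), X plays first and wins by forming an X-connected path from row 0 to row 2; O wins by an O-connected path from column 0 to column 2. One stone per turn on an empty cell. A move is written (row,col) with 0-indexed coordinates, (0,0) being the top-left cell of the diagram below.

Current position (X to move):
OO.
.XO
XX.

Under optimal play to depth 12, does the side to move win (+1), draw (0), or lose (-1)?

[OO./.XO/XX.] X move#1: (0,2):+1/OOX/.XO/XX.*, (1,0):-1/OO./XXO/XX., (2,2):-1/OO./.XO/XXX
[OOX/.XO/XX.] end (terminal -1, O#2); searched OO./.XO/XX. to 12

value(OO./.XO/XX., X) = +1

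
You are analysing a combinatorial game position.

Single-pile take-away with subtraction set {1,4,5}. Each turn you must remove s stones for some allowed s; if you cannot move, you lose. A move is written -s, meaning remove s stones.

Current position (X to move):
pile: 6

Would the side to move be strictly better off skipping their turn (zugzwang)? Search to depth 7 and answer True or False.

zugzwang(6, X) = False

ply 1, X at 6 | -1=-1→5; -4=+1→2*; -5=-1→1
ply 2, O at 2 | -1=-1→1*
ply 3, X at 1 | -1=+1→0*
ply 4: 0 is terminal -1 (O); from 6 depth 7
if X skipped the turn, O would face:
~ ply 1, O at 6 | -1=-1→5; -4=+1→2*; -5=-1→1
~ ply 2, X at 2 | -1=-1→1*
~ ply 3, O at 1 | -1=+1→0*
~ ply 4: 0 is terminal -1 (X); from 6 depth 7
compare (X): move=+1 vs pass=-1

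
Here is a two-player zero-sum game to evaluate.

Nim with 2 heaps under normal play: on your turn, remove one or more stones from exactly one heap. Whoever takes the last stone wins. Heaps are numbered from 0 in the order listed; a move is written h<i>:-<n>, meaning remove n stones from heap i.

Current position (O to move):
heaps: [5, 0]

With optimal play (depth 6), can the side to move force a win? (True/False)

p1 O@[(5,0)]: h0:-1[(4,0)]-1 h0:-2[(3,0)]-1 h0:-3[(2,0)]-1 h0:-4[(1,0)]-1 h0:-5[(0,0)]+1*
p2 X@[(0,0)] terminal -1; root [(5,0)] d6

O winning at [(5,0)]: True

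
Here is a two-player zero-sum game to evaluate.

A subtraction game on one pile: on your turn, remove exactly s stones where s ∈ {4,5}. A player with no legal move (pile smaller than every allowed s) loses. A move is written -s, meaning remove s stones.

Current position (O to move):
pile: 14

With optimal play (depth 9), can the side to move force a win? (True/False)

O winning at [14]: True

p1 O@[14]: -4[10]+1* -5[9]+1
p2 X@[10]: -4[6]-1* -5[5]-1
p3 O@[6]: -4[2]+1* -5[1]+1
p4 X@[2] terminal -1; root [14] d9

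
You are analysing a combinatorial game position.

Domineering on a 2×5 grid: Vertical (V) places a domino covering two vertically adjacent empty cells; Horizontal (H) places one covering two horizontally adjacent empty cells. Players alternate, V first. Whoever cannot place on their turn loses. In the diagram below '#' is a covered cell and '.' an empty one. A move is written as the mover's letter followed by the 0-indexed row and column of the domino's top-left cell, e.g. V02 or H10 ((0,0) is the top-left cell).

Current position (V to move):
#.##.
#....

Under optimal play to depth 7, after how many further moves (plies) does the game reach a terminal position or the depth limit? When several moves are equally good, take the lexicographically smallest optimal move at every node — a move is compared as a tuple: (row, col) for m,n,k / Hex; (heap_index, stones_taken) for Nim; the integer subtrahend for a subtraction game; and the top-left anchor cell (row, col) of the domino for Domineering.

[#.##./#....] V move#1: V01:-1/####./##...*, V04:-1/#.###/#...#
[####./##...] H move#2: H12:-1/####./####., H13:+1/####./##.##*
[####./##.##] end (terminal -1, V#3); searched #.##./#.... to 7

PV length from [#.##./#....]: 2 plies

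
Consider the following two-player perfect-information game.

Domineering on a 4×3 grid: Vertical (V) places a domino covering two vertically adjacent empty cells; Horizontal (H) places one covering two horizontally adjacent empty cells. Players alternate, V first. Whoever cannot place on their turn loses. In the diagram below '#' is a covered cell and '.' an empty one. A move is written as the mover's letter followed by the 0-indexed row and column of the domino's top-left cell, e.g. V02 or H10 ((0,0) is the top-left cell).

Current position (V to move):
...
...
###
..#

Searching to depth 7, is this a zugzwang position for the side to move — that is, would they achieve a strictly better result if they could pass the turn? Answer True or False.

zugzwang(.../.../###/..#, V) = False

[.../.../###/..#] V move#1: V00:-1/#../#../###/..#, V01:+1/.#./.#./###/..#*, V02:-1/..#/..#/###/..#
[.#./.#./###/..#] H move#2: H30:-1/.#./.#./###/###*
[.#./.#./###/###] V move#3: V00:+1/##./##./###/###*, V02:+1/.##/.##/###/###
[##./##./###/###] end (terminal -1, H#4); searched .../.../###/..# to 7
if V skipped the turn, H would face:
~ [.../.../###/..#] H move#1: H00:+1/##./.../###/..#*, H01:+1/.##/.../###/..#, H10:+1/.../##./###/..#, H11:+1/.../.##/###/..#, H30:-1/.../.../###/###
~ [##./.../###/..#] V move#2: V02:-1/###/..#/###/..#*
~ [###/..#/###/..#] H move#3: H10:+1/###/###/###/..#*, H30:+1/###/..#/###/###
~ [###/###/###/..#] end (terminal -1, V#4); searched .../.../###/..# to 7
compare (V): move=+1 vs pass=-1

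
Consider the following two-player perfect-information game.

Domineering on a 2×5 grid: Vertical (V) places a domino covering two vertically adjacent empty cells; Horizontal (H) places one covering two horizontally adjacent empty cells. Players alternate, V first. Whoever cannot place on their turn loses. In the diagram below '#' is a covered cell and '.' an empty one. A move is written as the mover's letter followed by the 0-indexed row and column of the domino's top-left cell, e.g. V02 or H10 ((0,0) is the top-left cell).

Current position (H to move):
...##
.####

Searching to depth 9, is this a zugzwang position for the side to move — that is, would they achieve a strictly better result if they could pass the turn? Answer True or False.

zugzwang(...##/.####, H) = False

p1 H@[...##/.####]: H00[##.##/.####]+1* H01[.####/.####]-1
p2 V@[##.##/.####] terminal -1; root [...##/.####] d9
pass branch (V moves first from the same position):
  | p1 V@[...##/.####]: V00[#..##/#####]-1*
  | p2 H@[#..##/#####]: H01[#####/#####]+1*
  | p3 V@[#####/#####] terminal -1; root [...##/.####] d9
H moving scores +1; H passing scores +1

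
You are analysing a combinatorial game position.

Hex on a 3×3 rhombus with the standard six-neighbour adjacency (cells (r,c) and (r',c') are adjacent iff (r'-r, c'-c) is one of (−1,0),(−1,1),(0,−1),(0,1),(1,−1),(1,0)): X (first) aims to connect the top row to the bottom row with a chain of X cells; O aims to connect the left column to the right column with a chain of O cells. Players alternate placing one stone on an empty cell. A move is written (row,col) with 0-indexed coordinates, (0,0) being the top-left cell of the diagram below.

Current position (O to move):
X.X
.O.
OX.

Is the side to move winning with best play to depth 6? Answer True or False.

p1 O@[X.X/.O./OX.]: (0,1)[XOX/.O./OX.]-1 (1,0)[X.X/OO./OX.]-1 (1,2)[X.X/.OO/OX.]+1* (2,2)[X.X/.O./OXO]-1
p2 X@[X.X/.OO/OX.] terminal -1; root [X.X/.O./OX.] d6

O winning at [X.X/.O./OX.]: True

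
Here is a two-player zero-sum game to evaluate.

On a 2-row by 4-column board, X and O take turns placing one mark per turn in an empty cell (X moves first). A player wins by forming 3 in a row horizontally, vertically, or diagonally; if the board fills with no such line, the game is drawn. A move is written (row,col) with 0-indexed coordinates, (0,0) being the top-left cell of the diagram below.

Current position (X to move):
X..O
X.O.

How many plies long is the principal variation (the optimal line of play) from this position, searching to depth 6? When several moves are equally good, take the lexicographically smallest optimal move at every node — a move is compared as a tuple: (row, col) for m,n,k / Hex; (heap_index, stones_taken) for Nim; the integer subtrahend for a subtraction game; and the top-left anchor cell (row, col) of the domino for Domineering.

PV length from [X..O/X.O.]: 4 plies

[X..O/X.O.] X move#1: (0,1):+0/XX.O/X.O.*, (0,2):+0/X.XO/X.O., (1,1):+0/X..O/XXO., (1,3):+0/X..O/X.OX
[XX.O/X.O.] O move#2: (0,2):+0/XXOO/X.O.*, (1,1):-1/XX.O/XOO., (1,3):-1/XX.O/X.OO
[XXOO/X.O.] X move#3: (1,1):+0/XXOO/XXO.*, (1,3):+0/XXOO/X.OX
[XXOO/XXO.] O move#4: (1,3):+0/XXOO/XXOO*
[XXOO/XXOO] end (terminal +0, X#5); searched X..O/X.O. to 6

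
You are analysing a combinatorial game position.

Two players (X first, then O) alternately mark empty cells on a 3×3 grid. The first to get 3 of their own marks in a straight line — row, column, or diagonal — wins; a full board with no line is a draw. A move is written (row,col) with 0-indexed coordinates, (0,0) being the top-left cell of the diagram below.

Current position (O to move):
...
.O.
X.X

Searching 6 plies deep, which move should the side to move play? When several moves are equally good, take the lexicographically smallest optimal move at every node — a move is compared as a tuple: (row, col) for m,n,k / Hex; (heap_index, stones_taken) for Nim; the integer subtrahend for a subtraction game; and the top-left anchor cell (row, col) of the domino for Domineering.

p1 O@[.../.O./X.X]: (0,0)[O../.O./X.X]-1 (0,1)[.O./.O./X.X]-1 (0,2)[..O/.O./X.X]-1 (1,0)[.../OO./X.X]-1 (1,2)[.../.OO/X.X]-1 (2,1)[.../.O./XOX]+0*
p2 X@[.../.O./XOX]: (0,0)[X../.O./XOX]-1 (0,1)[.X./.O./XOX]+0* (0,2)[..X/.O./XOX]-1 (1,0)[.../XO./XOX]-1 (1,2)[.../.OX/XOX]-1
p3 O@[.X./.O./XOX]: (0,0)[OX./.O./XOX]+0* (0,2)[.XO/.O./XOX]+0 (1,0)[.X./OO./XOX]+0 (1,2)[.X./.OO/XOX]+0
p4 X@[OX./.O./XOX]: (0,2)[OXX/.O./XOX]+0* (1,0)[OX./XO./XOX]+0 (1,2)[OX./.OX/XOX]+0
p5 O@[OXX/.O./XOX]: (1,0)[OXX/OO./XOX]-1 (1,2)[OXX/.OO/XOX]+0*
p6 X@[OXX/.OO/XOX]: (1,0)[OXX/XOO/XOX]+0*
p7 O@[OXX/XOO/XOX] terminal +0; root [.../.O./X.X] d6

O's best at [.../.O./X.X]: (2,1)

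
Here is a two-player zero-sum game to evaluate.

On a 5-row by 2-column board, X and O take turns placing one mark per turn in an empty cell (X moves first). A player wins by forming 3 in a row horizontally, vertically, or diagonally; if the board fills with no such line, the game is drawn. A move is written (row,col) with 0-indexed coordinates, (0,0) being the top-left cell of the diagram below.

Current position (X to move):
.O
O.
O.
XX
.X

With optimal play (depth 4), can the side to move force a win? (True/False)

X winning at [.O/O./O./XX/.X]: True

[.O/O./O./XX/.X] X move#1: (0,0):+0/XO/O./O./XX/.X, (1,1):-1/.O/OX/O./XX/.X, (2,1):+1/.O/O./OX/XX/.X*, (4,0):-1/.O/O./O./XX/XX
[.O/O./OX/XX/.X] end (terminal -1, O#2); searched .O/O./O./XX/.X to 4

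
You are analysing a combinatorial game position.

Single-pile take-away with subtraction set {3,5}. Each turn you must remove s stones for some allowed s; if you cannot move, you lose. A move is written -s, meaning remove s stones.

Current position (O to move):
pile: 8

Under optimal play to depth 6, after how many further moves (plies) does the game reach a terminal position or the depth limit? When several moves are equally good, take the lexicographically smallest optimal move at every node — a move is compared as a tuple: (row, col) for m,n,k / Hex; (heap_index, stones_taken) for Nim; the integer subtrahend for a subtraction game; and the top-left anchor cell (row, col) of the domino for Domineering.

PV length from [8]: 2 plies

p1 O@[8]: -3[5]-1* -5[3]-1
p2 X@[5]: -3[2]+1* -5[0]+1
p3 O@[2] terminal -1; root [8] d6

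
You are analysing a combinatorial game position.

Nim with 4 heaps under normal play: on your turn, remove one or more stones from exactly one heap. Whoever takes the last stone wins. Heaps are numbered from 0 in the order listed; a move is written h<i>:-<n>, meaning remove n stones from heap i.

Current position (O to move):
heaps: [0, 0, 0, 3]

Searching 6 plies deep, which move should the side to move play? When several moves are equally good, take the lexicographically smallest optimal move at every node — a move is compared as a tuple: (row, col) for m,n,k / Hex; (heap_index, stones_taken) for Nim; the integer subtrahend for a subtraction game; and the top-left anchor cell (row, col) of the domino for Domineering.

ply 1, O at (0,0,0,3) | h3:-1=-1→(0,0,0,2); h3:-2=-1→(0,0,0,1); h3:-3=+1→(0,0,0,0)*
ply 2: (0,0,0,0) is terminal -1 (X); from (0,0,0,3) depth 6

O's best at [(0,0,0,3)]: h3:-3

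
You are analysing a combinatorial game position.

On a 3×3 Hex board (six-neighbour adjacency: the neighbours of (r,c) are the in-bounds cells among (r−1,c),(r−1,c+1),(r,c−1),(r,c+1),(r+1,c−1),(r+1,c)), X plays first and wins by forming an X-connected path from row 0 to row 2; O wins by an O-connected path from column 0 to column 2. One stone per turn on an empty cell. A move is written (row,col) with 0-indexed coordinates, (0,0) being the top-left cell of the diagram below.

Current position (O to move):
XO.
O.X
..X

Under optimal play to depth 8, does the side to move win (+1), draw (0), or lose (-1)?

value(XO./O.X/..X, O) = +1

p1 O@[XO./O.X/..X]: (0,2)[XOO/O.X/..X]+1* (1,1)[XO./OOX/..X]-1 (2,0)[XO./O.X/O.X]-1 (2,1)[XO./O.X/.OX]-1
p2 X@[XOO/O.X/..X] terminal -1; root [XO./O.X/..X] d8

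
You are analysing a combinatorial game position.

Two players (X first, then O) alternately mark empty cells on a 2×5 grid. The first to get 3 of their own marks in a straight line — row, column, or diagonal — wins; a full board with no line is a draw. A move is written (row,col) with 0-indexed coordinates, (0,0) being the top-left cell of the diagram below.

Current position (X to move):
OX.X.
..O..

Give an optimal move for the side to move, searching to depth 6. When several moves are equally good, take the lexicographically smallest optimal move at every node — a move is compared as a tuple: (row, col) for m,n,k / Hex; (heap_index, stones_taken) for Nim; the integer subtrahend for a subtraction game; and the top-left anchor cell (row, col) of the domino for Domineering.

X's best at [OX.X./..O..]: (0,2)

p1 X@[OX.X./..O..]: (0,2)[OXXX./..O..]+1* (0,4)[OX.XX/..O..]+0 (1,0)[OX.X./X.O..]+0 (1,1)[OX.X./.XO..]+0 (1,3)[OX.X./..OX.]+0 (1,4)[OX.X./..O.X]+0
p2 O@[OXXX./..O..] terminal -1; root [OX.X./..O..] d6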